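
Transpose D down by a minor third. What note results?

B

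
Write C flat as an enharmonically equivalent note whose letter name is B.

B

Plain B sits at the same pitch as Cb, so on the letter B the same pitch needs a natural: B.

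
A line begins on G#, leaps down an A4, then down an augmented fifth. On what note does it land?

Gb

An augmented fourth down from G# is D (letter D, 6 semitones down).
An augmented fifth down from D is Gb (letter G, 8 semitones down).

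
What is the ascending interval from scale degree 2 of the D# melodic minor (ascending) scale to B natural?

diminished fifth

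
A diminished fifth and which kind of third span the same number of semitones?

A diminished fifth spans 6 semitones.
A third spanning 6 semitones is doubly augmented (the major third is 4).

doubly augmented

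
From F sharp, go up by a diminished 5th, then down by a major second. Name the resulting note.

Bb

A diminished fifth up from F# is C (letter C, 6 semitones up).
A major second down from C is Bb (letter B, 2 semitones down).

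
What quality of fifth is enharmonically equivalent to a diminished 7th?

doubly augmented

A diminished seventh spans 9 semitones.
A fifth spanning 9 semitones is doubly augmented (the perfect fifth is 7).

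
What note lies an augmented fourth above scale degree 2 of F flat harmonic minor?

Scale degree 2 of Fb harmonic minor is Gb.
An augmented fourth (6 semitones) above Gb lands on the letter C, giving C.

C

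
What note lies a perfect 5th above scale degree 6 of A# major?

C##

Scale degree 6 of A# major is F##.
A perfect fifth (7 semitones) above F## lands on the letter C, giving C##.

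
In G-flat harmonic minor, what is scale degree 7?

F

The Gb harmonic minor scale runs Gb Ab Bbb Cb Db Ebb F.
Degree 7 is F.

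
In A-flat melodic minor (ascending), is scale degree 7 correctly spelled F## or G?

G

Each scale degree takes a distinct letter name. Degree 7 of a scale on A must use the letter G.
G and F## are enharmonically the same pitch, but only G uses the letter G, so it is the correct spelling here.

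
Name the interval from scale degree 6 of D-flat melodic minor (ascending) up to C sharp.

Scale degree 6 of Db melodic minor (ascending) is Bb.
Bb up to C#: letters B→C make it a second; 3 semitones makes it augmented.

augmented second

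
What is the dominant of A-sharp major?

Degree 5 takes the letter 4 steps above A, which is E.
In major, degree 5 sits 7 semitones above the tonic. A# + 7 semitones is pitch class 5, spelled on E as E#.

E#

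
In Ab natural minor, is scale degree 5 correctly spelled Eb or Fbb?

Eb

Each scale degree takes a distinct letter name. Degree 5 of a scale on A must use the letter E.
Eb and Fbb are enharmonically the same pitch, but only Eb uses the letter E, so it is the correct spelling here.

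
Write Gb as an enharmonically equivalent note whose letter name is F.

F#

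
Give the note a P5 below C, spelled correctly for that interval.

A fifth below C lands on the letter F.
A perfect fifth spans 7 semitones, so C moves to pitch class 5. On the letter F that is F.

F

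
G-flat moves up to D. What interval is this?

Counting letters G–A–B–C–D gives a fifth.
Gb→D = 8 semitones, 1 wider than the perfect fifth (7), so augmented.

augmented fifth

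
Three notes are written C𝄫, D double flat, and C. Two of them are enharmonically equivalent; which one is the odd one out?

Cbb

In 12-tone equal temperament, enharmonic equivalents share a pitch class. Cbb is pitch class 10; Dbb is pitch class 0; C is pitch class 0.
Dbb and C share pitch class 0, while Cbb is pitch class 10.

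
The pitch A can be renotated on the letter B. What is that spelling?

A is pitch class 9. The letter B alone is pitch class 11.
To reach pitch class 9 from B requires an offset of -2 semitones, i.e. double flat: Bbb.

Bbb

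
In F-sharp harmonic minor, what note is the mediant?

Degree 3 takes the letter 2 steps above F, which is A.
In harmonic minor, degree 3 sits 3 semitones above the tonic. F# + 3 semitones is pitch class 9, spelled on A as A.

A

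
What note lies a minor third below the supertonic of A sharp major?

G##

The supertonic of A# major is B#.
A minor third (3 semitones) below B# lands on the letter G, giving G##.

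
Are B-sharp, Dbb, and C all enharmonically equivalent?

B# is pitch class 0; Dbb is pitch class 0; C is pitch class 0.
All spellings map to pitch class 0, so they are enharmonically equivalent.

Yes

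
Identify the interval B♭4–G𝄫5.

diminished sixth

The letter names run B→G, a span of 5 letter steps, so the interval is some kind of sixth.
Bb to Gbb is 7 semitones. A major sixth is 9, so 7 makes it diminished.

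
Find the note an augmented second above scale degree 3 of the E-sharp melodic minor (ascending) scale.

Scale degree 3 of E# melodic minor (ascending) is G#.
An augmented second (3 semitones) above G# lands on the letter A, giving A##.

A##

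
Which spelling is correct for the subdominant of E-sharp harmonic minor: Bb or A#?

Each scale degree takes a distinct letter name. Degree 4 of a scale on E must use the letter A.
A# and Bb are enharmonically the same pitch, but only A# uses the letter A, so it is the correct spelling here.

A#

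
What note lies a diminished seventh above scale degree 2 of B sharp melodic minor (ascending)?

B

Scale degree 2 of B# melodic minor (ascending) is C##.
A diminished seventh (9 semitones) above C## lands on the letter B, giving B.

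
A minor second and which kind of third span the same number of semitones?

doubly diminished

A minor second spans 1 semitone.
A third spanning 1 semitone is doubly diminished (the major third is 4).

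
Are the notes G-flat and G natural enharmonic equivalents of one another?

Gb is pitch class 6; G is pitch class 7.
The pitch classes differ (6 vs. 7), so they are not enharmonic equivalents.

No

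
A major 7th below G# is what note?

A

A seventh below G lands on the letter A.
A major seventh spans 11 semitones, so G# moves to pitch class 9. On the letter A that is A.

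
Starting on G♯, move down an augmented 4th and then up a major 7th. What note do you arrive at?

An augmented fourth down from G# is D (letter D, 6 semitones down).
A major seventh up from D is C# (letter C, 11 semitones up).

C#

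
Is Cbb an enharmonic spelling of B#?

No

Two spellings are enharmonically equivalent only if they share a pitch class.
Here Cbb → 10, B# → 0; 0 ≠ 10, so they are not.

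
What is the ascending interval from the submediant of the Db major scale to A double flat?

diminished seventh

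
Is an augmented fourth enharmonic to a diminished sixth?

No

An augmented fourth spans 6 semitones; a diminished sixth spans 7.
The spans differ, so they are not enharmonic equivalents.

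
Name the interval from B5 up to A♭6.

The letter names run B→A, a span of 6 letter steps, so the interval is some kind of seventh.
B to Ab is 9 semitones. A major seventh is 11, so 9 makes it diminished.

diminished seventh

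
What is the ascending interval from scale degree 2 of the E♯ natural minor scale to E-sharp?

Scale degree 2 of E# natural minor is F##.
F## up to E#: letters F→E make it a seventh; 10 semitones makes it minor.

minor seventh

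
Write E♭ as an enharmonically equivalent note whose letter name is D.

D#

Plain D sits 1 semitone below Eb, so on the letter D the same pitch needs a sharp: D#.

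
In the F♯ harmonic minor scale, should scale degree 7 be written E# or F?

Each scale degree takes a distinct letter name. Degree 7 of a scale on F must use the letter E.
E# and F are enharmonically the same pitch, but only E# uses the letter E, so it is the correct spelling here.

E#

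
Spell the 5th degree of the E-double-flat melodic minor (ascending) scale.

Bbb

Degree 5 takes the letter 4 steps above E, which is B.
In melodic minor (ascending), degree 5 sits 7 semitones above the tonic. Ebb + 7 semitones is pitch class 9, spelled on B as Bbb.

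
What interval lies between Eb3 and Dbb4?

Counting letters E–F–G–A–B–C–D gives a seventh.
Eb→Dbb = 9 semitones, 2 narrower than the major seventh (11), so diminished.

diminished seventh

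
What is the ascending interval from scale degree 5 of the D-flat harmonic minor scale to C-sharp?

augmented third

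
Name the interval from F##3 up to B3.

The letter names run F→B, a span of 3 letter steps, so the interval is some kind of fourth.
F## to B is 4 semitones. A perfect fourth is 5, so 4 makes it diminished.

diminished fourth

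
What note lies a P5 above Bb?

F

B up a perfect fifth is F#, so the target letter is F.
From Bb, a perfect fifth is 7 semitones up: F.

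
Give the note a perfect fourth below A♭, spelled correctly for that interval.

Eb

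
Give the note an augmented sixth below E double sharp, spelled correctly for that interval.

A sixth below E lands on the letter G.
An augmented sixth spans 10 semitones, so E## moves to pitch class 8. On the letter G that is G#.

G#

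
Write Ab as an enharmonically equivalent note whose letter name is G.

G#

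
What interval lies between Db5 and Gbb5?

Counting letters D–E–F–G gives a fourth.
Db→Gbb = 4 semitones, 1 narrower than the perfect fourth (5), so diminished.

diminished fourth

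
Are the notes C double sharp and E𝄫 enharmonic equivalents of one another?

Yes

C## = pitch class 2 and Ebb = pitch class 2 — the same pitch class, so they are enharmonic equivalents.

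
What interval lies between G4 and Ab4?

Counting letters G–A gives a second.
G→Ab = 1 semitone, 1 narrower than the major second (2), so minor.

minor second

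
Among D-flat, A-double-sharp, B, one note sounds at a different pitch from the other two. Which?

Db

In 12-tone equal temperament, enharmonic equivalents share a pitch class. Db is pitch class 1; A## is pitch class 11; B is pitch class 11.
A## and B share pitch class 11, while Db is pitch class 1.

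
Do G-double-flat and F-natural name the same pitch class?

Gbb is pitch class 5; F is pitch class 5.
All spellings map to pitch class 5, so they are enharmonically equivalent.

Yes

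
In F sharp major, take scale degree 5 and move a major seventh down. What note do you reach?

Scale degree 5 of F# major is C#.
A major seventh (11 semitones) below C# lands on the letter D, giving D.

D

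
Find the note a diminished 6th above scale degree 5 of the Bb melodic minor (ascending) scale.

Dbb

Scale degree 5 of Bb melodic minor (ascending) is F.
A diminished sixth (7 semitones) above F lands on the letter D, giving Dbb.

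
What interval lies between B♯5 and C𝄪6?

major second

The letter names run B→C, a span of 1 letter step, so the interval is some kind of second.
B# to C## is 2 semitones. A major second is 2, so 2 makes it major.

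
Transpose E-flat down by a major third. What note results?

E down a major third is C, so the target letter is C.
From Eb, a major third is 4 semitones down: Cb.

Cb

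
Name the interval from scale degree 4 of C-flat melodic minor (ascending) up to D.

Scale degree 4 of Cb melodic minor (ascending) is Fb.
Fb up to D: letters F→D make it a sixth; 10 semitones makes it augmented.

augmented sixth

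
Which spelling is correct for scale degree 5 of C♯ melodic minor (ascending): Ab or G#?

Each scale degree takes a distinct letter name. Degree 5 of a scale on C must use the letter G.
G# and Ab are enharmonically the same pitch, but only G# uses the letter G, so it is the correct spelling here.

G#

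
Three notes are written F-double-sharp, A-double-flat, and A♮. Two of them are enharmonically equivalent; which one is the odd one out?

A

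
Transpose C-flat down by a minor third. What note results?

Ab

A third below C lands on the letter A.
A minor third spans 3 semitones, so Cb moves to pitch class 8. On the letter A that is Ab.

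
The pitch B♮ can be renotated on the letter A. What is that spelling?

B is pitch class 11. The letter A alone is pitch class 9.
To reach pitch class 11 from A requires an offset of +2 semitones, i.e. double sharp: A##.

A##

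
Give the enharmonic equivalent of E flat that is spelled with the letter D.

Eb is pitch class 3. The letter D alone is pitch class 2.
To reach pitch class 3 from D requires an offset of +1 semitone, i.e. sharp: D#.

D#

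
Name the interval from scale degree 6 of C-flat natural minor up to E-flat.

Scale degree 6 of Cb natural minor is Abb.
Abb up to Eb: letters A→E make it a fifth; 8 semitones makes it augmented.

augmented fifth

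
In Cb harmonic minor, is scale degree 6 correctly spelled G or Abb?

Each scale degree takes a distinct letter name. Degree 6 of a scale on C must use the letter A.
Abb and G are enharmonically the same pitch, but only Abb uses the letter A, so it is the correct spelling here.

Abb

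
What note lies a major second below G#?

A second below G lands on the letter F.
A major second spans 2 semitones, so G# moves to pitch class 6. On the letter F that is F#.

F#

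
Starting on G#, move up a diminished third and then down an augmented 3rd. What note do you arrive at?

A diminished third up from G# is Bb (letter B, 2 semitones up).
An augmented third down from Bb is Gbb (letter G, 5 semitones down).

Gbb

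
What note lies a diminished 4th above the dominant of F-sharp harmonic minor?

F

The dominant of F# harmonic minor is C#.
A diminished fourth (4 semitones) above C# lands on the letter F, giving F.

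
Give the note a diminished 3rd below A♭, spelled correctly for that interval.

F#

A third below A lands on the letter F.
A diminished third spans 2 semitones, so Ab moves to pitch class 6. On the letter F that is F#.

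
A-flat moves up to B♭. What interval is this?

The letter names run A→B, a span of 1 letter step, so the interval is some kind of second.
Ab to Bb is 2 semitones. A major second is 2, so 2 makes it major.

major second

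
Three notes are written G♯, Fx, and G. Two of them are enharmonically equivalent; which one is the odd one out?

In 12-tone equal temperament, enharmonic equivalents share a pitch class. G# is pitch class 8; F## is pitch class 7; G is pitch class 7.
F## and G share pitch class 7, while G# is pitch class 8.

G#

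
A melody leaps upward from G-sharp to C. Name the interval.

diminished fourth

The letter names run G→C, a span of 3 letter steps, so the interval is some kind of fourth.
G# to C is 4 semitones. A perfect fourth is 5, so 4 makes it diminished.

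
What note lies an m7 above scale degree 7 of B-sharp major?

Scale degree 7 of B# major is A##.
A minor seventh (10 semitones) above A## lands on the letter G, giving G##.

G##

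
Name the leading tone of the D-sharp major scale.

C##

The D# major scale runs D# E# F## G# A# B# C##.
Degree 7 is C##.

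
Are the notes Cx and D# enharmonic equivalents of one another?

Two spellings are enharmonically equivalent only if they share a pitch class.
Here C## → 2, D# → 3; 2 ≠ 3, so they are not.

No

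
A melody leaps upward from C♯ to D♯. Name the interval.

major second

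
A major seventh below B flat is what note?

Cb

B down a major seventh is C, so the target letter is C.
From Bb, a major seventh is 11 semitones down: Cb.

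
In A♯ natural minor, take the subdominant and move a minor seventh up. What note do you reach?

C#

The subdominant of A# natural minor is D#.
A minor seventh (10 semitones) above D# lands on the letter C, giving C#.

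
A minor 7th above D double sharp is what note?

D up a major seventh is C#, so the target letter is C.
From D##, a minor seventh is 10 semitones up: C##.

C##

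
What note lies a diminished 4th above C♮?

A fourth above C lands on the letter F.
A diminished fourth spans 4 semitones, so C moves to pitch class 4. On the letter F that is Fb.

Fb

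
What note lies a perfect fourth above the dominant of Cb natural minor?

Cb

The dominant of Cb natural minor is Gb.
A perfect fourth (5 semitones) above Gb lands on the letter C, giving Cb.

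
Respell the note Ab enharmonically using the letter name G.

Plain G sits 1 semitone below Ab, so on the letter G the same pitch needs a sharp: G#.

G#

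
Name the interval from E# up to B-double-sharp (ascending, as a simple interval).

Counting letters E–F–G–A–B gives a fifth.
E#→B## = 8 semitones, 1 wider than the perfect fifth (7), so augmented.

augmented fifth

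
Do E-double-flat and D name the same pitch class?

Yes

Ebb is pitch class 2; D is pitch class 2.
All spellings map to pitch class 2, so they are enharmonically equivalent.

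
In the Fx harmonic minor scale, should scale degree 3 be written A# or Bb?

Each scale degree takes a distinct letter name. Degree 3 of a scale on F must use the letter A.
A# and Bb are enharmonically the same pitch, but only A# uses the letter A, so it is the correct spelling here.

A#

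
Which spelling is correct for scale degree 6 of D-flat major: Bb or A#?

Each scale degree takes a distinct letter name. Degree 6 of a scale on D must use the letter B.
Bb and A# are enharmonically the same pitch, but only Bb uses the letter B, so it is the correct spelling here.

Bb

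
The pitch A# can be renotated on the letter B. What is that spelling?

A# is pitch class 10. The letter B alone is pitch class 11.
To reach pitch class 10 from B requires an offset of -1 semitone, i.e. flat: Bb.

Bb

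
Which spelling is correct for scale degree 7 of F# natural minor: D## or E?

E

Each scale degree takes a distinct letter name. Degree 7 of a scale on F must use the letter E.
E and D## are enharmonically the same pitch, but only E uses the letter E, so it is the correct spelling here.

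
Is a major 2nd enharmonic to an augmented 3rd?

No

A major second spans 2 semitones; an augmented third spans 5.
The spans differ, so they are not enharmonic equivalents.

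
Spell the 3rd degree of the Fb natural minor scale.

Abb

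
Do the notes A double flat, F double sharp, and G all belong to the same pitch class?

Yes

Abb = pitch class 7 and F## = pitch class 7 and G = pitch class 7 — the same pitch class, so they are enharmonic equivalents.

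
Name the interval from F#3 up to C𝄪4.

Counting letters F–G–A–B–C gives a fifth.
F#→C## = 8 semitones, 1 wider than the perfect fifth (7), so augmented.

augmented fifth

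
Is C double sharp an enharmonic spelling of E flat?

Two spellings are enharmonically equivalent only if they share a pitch class.
Here C## → 2, Eb → 3; 2 ≠ 3, so they are not.

No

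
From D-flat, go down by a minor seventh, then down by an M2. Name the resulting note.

Db

A minor seventh down from Db is Eb (letter E, 10 semitones down).
A major second down from Eb is Db (letter D, 2 semitones down).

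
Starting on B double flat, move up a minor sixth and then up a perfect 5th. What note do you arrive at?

Dbb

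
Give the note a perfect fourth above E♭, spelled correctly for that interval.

A fourth above E lands on the letter A.
A perfect fourth spans 5 semitones, so Eb moves to pitch class 8. On the letter A that is Ab.

Ab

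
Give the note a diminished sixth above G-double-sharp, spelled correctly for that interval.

E

G up a major sixth is E, so the target letter is E.
From G##, a diminished sixth is 7 semitones up: E.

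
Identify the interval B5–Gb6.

The letter names run B→G, a span of 5 letter steps, so the interval is some kind of sixth.
B to Gb is 7 semitones. A major sixth is 9, so 7 makes it diminished.

diminished sixth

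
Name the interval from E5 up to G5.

Counting letters E–F–G gives a third.
E→G = 3 semitones, 1 narrower than the major third (4), so minor.

minor third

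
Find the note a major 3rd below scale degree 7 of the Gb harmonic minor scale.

Scale degree 7 of Gb harmonic minor is F.
A major third (4 semitones) below F lands on the letter D, giving Db.

Db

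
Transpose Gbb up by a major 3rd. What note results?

A third above G lands on the letter B.
A major third spans 4 semitones, so Gbb moves to pitch class 9. On the letter B that is Bbb.

Bbb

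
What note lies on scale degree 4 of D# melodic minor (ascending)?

The D# melodic minor (ascending) scale runs D# E# F# G# A# B# C##.
Degree 4 is G#.

G#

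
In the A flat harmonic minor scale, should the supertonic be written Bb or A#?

Each scale degree takes a distinct letter name. Degree 2 of a scale on A must use the letter B.
Bb and A# are enharmonically the same pitch, but only Bb uses the letter B, so it is the correct spelling here.

Bb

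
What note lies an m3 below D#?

A third below D lands on the letter B.
A minor third spans 3 semitones, so D# moves to pitch class 0. On the letter B that is B#.

B#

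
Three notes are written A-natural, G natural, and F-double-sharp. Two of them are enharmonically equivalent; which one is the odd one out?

In 12-tone equal temperament, enharmonic equivalents share a pitch class. A is pitch class 9; G is pitch class 7; F## is pitch class 7.
G and F## share pitch class 7, while A is pitch class 9.

A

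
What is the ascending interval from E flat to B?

The letter names run E→B, a span of 4 letter steps, so the interval is some kind of fifth.
Eb to B is 8 semitones. A perfect fifth is 7, so 8 makes it augmented.

augmented fifth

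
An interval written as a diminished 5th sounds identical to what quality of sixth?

A diminished fifth spans 6 semitones.
A sixth spanning 6 semitones is doubly diminished (the major sixth is 9).

doubly diminished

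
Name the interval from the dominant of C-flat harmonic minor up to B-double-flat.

minor third

The dominant of Cb harmonic minor is Gb.
Gb up to Bbb: letters G→B make it a third; 3 semitones makes it minor.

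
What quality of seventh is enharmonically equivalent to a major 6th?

diminished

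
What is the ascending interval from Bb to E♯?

Counting letters B–C–D–E gives a fourth.
Bb→E# = 7 semitones, 2 wider than the perfect fourth (5), so doubly augmented.

doubly augmented fourth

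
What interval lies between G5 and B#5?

Counting letters G–A–B gives a third.
G→B# = 5 semitones, 1 wider than the major third (4), so augmented.

augmented third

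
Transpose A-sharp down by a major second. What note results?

A down a major second is G, so the target letter is G.
From A#, a major second is 2 semitones down: G#.

G#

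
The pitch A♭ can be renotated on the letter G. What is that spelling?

G#

Plain G sits 1 semitone below Ab, so on the letter G the same pitch needs a sharp: G#.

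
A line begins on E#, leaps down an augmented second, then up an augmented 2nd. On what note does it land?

An augmented second down from E# is D (letter D, 3 semitones down).
An augmented second up from D is E# (letter E, 3 semitones up).

E#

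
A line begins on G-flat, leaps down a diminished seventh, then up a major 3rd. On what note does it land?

C#

A diminished seventh down from Gb is A (letter A, 9 semitones down).
A major third up from A is C# (letter C, 4 semitones up).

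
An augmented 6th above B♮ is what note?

G##

A sixth above B lands on the letter G.
An augmented sixth spans 10 semitones, so B moves to pitch class 9. On the letter G that is G##.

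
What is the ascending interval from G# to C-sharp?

The letter names run G→C, a span of 3 letter steps, so the interval is some kind of fourth.
G# to C# is 5 semitones. A perfect fourth is 5, so 5 makes it perfect.

perfect fourth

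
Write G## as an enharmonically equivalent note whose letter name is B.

Bbb

Plain B sits 2 semitones above G##, so on the letter B the same pitch needs a double flat: Bbb.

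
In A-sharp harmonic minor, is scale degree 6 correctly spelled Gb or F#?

F#

Each scale degree takes a distinct letter name. Degree 6 of a scale on A must use the letter F.
F# and Gb are enharmonically the same pitch, but only F# uses the letter F, so it is the correct spelling here.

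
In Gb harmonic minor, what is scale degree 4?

Degree 4 takes the letter 3 steps above G, which is C.
In harmonic minor, degree 4 sits 5 semitones above the tonic. Gb + 5 semitones is pitch class 11, spelled on C as Cb.

Cb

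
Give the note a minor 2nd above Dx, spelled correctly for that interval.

E#

A second above D lands on the letter E.
A minor second spans 1 semitone, so D## moves to pitch class 5. On the letter E that is E#.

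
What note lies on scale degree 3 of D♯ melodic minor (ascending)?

The D# melodic minor (ascending) scale runs D# E# F# G# A# B# C##.
Degree 3 is F#.

F#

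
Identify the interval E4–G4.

minor third

Counting letters E–F–G gives a third.
E→G = 3 semitones, 1 narrower than the major third (4), so minor.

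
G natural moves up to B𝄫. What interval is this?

Counting letters G–A–B gives a third.
G→Bbb = 2 semitones, 2 narrower than the major third (4), so diminished.

diminished third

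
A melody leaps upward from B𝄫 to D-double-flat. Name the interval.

minor third

The letter names run B→D, a span of 2 letter steps, so the interval is some kind of third.
Bbb to Dbb is 3 semitones. A major third is 4, so 3 makes it minor.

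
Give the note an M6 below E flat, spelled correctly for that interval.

A sixth below E lands on the letter G.
A major sixth spans 9 semitones, so Eb moves to pitch class 6. On the letter G that is Gb.

Gb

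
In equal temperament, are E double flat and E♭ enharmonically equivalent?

Ebb is pitch class 2; Eb is pitch class 3.
The pitch classes differ (2 vs. 3), so they are not enharmonic equivalents.

No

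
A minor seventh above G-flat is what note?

A seventh above G lands on the letter F.
A minor seventh spans 10 semitones, so Gb moves to pitch class 4. On the letter F that is Fb.

Fb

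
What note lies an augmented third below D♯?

D down a major third is Bb, so the target letter is B.
From D#, an augmented third is 5 semitones down: Bb.

Bb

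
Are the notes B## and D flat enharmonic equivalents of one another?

B## = pitch class 1 and Db = pitch class 1 — the same pitch class, so they are enharmonic equivalents.

Yes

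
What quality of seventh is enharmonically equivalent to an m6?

A minor sixth spans 8 semitones.
A seventh spanning 8 semitones is doubly diminished (the major seventh is 11).

doubly diminished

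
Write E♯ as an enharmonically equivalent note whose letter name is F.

E# is pitch class 5. The letter F alone is pitch class 5.
Pitch class 5 on F needs no accidental: F.

F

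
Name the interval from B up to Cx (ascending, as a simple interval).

augmented second

The letter names run B→C, a span of 1 letter step, so the interval is some kind of second.
B to C## is 3 semitones. A major second is 2, so 3 makes it augmented.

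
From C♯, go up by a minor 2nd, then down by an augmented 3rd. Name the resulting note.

Bbb

A minor second up from C# is D (letter D, 1 semitone up).
An augmented third down from D is Bbb (letter B, 5 semitones down).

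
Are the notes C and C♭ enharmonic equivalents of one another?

Two spellings are enharmonically equivalent only if they share a pitch class.
Here C → 0, Cb → 11; 0 ≠ 11, so they are not.

No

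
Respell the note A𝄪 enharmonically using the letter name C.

Cb

A## is pitch class 11. The letter C alone is pitch class 0.
To reach pitch class 11 from C requires an offset of -1 semitone, i.e. flat: Cb.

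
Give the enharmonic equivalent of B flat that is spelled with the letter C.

Cbb

Plain C sits 2 semitones above Bb, so on the letter C the same pitch needs a double flat: Cbb.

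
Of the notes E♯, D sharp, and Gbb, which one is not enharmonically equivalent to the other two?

D#

In 12-tone equal temperament, enharmonic equivalents share a pitch class. E# is pitch class 5; D# is pitch class 3; Gbb is pitch class 5.
E# and Gbb share pitch class 5, while D# is pitch class 3.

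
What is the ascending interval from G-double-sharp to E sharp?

Counting letters G–A–B–C–D–E gives a sixth.
G##→E# = 8 semitones, 1 narrower than the major sixth (9), so minor.

minor sixth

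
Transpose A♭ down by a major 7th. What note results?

A down a major seventh is Bb, so the target letter is B.
From Ab, a major seventh is 11 semitones down: Bbb.

Bbb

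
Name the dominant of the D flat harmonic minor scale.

Ab

Degree 5 takes the letter 4 steps above D, which is A.
In harmonic minor, degree 5 sits 7 semitones above the tonic. Db + 7 semitones is pitch class 8, spelled on A as Ab.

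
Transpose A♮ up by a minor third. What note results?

A up a major third is C#, so the target letter is C.
From A, a minor third is 3 semitones up: C.

C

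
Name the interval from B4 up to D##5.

The letter names run B→D, a span of 2 letter steps, so the interval is some kind of third.
B to D## is 5 semitones. A major third is 4, so 5 makes it augmented.

augmented third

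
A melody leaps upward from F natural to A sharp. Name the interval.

augmented third

Counting letters F–G–A gives a third.
F→A# = 5 semitones, 1 wider than the major third (4), so augmented.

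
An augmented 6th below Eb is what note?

A sixth below E lands on the letter G.
An augmented sixth spans 10 semitones, so Eb moves to pitch class 5. On the letter G that is Gbb.

Gbb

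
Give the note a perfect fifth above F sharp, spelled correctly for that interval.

F up a perfect fifth is C, so the target letter is C.
From F#, a perfect fifth is 7 semitones up: C#.

C#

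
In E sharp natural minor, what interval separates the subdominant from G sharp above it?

minor seventh

The subdominant of E# natural minor is A#.
A# up to G#: letters A→G make it a seventh; 10 semitones makes it minor.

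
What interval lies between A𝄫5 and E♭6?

augmented fifth

Counting letters A–B–C–D–E gives a fifth.
Abb→Eb = 8 semitones, 1 wider than the perfect fifth (7), so augmented.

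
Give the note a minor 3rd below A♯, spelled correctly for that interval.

F##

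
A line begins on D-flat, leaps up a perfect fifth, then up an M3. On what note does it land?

C

A perfect fifth up from Db is Ab (letter A, 7 semitones up).
A major third up from Ab is C (letter C, 4 semitones up).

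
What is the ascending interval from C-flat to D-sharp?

Counting letters C–D gives a second.
Cb→D# = 4 semitones, 2 wider than the major second (2), so doubly augmented.

doubly augmented second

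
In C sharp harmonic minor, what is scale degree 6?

A

The C# harmonic minor scale runs C# D# E F# G# A B#.
Degree 6 is A.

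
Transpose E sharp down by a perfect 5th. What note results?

E down a perfect fifth is A, so the target letter is A.
From E#, a perfect fifth is 7 semitones down: A#.

A#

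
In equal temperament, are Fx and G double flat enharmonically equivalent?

Two spellings are enharmonically equivalent only if they share a pitch class.
Here F## → 7, Gbb → 5; 5 ≠ 7, so they are not.

No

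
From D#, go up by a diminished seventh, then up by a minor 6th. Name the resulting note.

A diminished seventh up from D# is C (letter C, 9 semitones up).
A minor sixth up from C is Ab (letter A, 8 semitones up).

Ab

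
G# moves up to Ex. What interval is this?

Counting letters G–A–B–C–D–E gives a sixth.
G#→E## = 10 semitones, 1 wider than the major sixth (9), so augmented.

augmented sixth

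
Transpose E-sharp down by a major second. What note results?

D#

E down a major second is D, so the target letter is D.
From E#, a major second is 2 semitones down: D#.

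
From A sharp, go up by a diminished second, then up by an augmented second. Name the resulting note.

C#

A diminished second up from A# is Bb (letter B, 0 semitones up).
An augmented second up from Bb is C# (letter C, 3 semitones up).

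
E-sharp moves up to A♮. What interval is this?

diminished fourth

The letter names run E→A, a span of 3 letter steps, so the interval is some kind of fourth.
E# to A is 4 semitones. A perfect fourth is 5, so 4 makes it diminished.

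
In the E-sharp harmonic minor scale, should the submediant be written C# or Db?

C#

Each scale degree takes a distinct letter name. Degree 6 of a scale on E must use the letter C.
C# and Db are enharmonically the same pitch, but only C# uses the letter C, so it is the correct spelling here.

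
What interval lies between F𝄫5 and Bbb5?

The letter names run F→B, a span of 3 letter steps, so the interval is some kind of fourth.
Fbb to Bbb is 6 semitones. A perfect fourth is 5, so 6 makes it augmented.

augmented fourth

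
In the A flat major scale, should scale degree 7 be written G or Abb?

Each scale degree takes a distinct letter name. Degree 7 of a scale on A must use the letter G.
G and Abb are enharmonically the same pitch, but only G uses the letter G, so it is the correct spelling here.

G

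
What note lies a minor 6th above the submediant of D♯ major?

The submediant of D# major is B#.
A minor sixth (8 semitones) above B# lands on the letter G, giving G#.

G#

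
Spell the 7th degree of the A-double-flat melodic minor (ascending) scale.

Gb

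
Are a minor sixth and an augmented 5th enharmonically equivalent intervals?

Yes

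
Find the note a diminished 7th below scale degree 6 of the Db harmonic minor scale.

C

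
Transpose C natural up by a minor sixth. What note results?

Ab

C up a major sixth is A, so the target letter is A.
From C, a minor sixth is 8 semitones up: Ab.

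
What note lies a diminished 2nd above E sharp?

F

A second above E lands on the letter F.
A diminished second spans 0 semitones, so E# moves to pitch class 5. On the letter F that is F.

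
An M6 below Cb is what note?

Ebb

A sixth below C lands on the letter E.
A major sixth spans 9 semitones, so Cb moves to pitch class 2. On the letter E that is Ebb.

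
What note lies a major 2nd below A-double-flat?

A second below A lands on the letter G.
A major second spans 2 semitones, so Abb moves to pitch class 5. On the letter G that is Gbb.

Gbb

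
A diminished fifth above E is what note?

A fifth above E lands on the letter B.
A diminished fifth spans 6 semitones, so E moves to pitch class 10. On the letter B that is Bb.

Bb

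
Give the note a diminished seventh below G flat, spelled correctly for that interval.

G down a major seventh is Ab, so the target letter is A.
From Gb, a diminished seventh is 9 semitones down: A.

A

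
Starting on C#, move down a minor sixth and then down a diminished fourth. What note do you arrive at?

B##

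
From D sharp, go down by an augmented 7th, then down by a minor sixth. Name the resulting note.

An augmented seventh down from D# is Eb (letter E, 12 semitones down).
A minor sixth down from Eb is G (letter G, 8 semitones down).

G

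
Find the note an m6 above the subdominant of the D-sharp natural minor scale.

The subdominant of D# natural minor is G#.
A minor sixth (8 semitones) above G# lands on the letter E, giving E.

E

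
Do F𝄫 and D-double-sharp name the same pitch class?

No

Two spellings are enharmonically equivalent only if they share a pitch class.
Here Fbb → 3, D## → 4; 3 ≠ 4, so they are not.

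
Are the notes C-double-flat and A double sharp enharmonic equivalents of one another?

No

Two spellings are enharmonically equivalent only if they share a pitch class.
Here Cbb → 10, A## → 11; 10 ≠ 11, so they are not.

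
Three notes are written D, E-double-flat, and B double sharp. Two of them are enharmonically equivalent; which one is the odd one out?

B##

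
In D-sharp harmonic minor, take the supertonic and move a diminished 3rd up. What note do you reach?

G

The supertonic of D# harmonic minor is E#.
A diminished third (2 semitones) above E# lands on the letter G, giving G.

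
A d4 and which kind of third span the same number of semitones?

major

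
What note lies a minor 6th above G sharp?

G up a major sixth is E, so the target letter is E.
From G#, a minor sixth is 8 semitones up: E.

E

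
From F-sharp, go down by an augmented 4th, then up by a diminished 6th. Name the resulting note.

Abb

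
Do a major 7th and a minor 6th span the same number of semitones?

No

A major seventh spans 11 semitones; a minor sixth spans 8.
The spans differ, so they are not enharmonic equivalents.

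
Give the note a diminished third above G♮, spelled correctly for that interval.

Bbb

G up a major third is B, so the target letter is B.
From G, a diminished third is 2 semitones up: Bbb.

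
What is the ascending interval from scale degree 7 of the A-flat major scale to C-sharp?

augmented fourth

Scale degree 7 of Ab major is G.
G up to C#: letters G→C make it a fourth; 6 semitones makes it augmented.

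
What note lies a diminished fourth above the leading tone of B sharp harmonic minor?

The leading tone of B# harmonic minor is A##.
A diminished fourth (4 semitones) above A## lands on the letter D, giving D#.

D#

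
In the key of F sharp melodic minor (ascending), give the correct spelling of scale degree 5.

The F# melodic minor (ascending) scale runs F# G# A B C# D# E#.
Degree 5 is C#.

C#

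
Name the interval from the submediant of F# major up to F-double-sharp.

major third

The submediant of F# major is D#.
D# up to F##: letters D→F make it a third; 4 semitones makes it major.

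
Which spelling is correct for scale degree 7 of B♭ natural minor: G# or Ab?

Ab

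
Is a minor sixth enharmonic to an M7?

No

A minor sixth spans 8 semitones; a major seventh spans 11.
The spans differ, so they are not enharmonic equivalents.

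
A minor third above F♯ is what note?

F up a major third is A, so the target letter is A.
From F#, a minor third is 3 semitones up: A.

A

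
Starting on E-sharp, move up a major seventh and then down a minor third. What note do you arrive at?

A major seventh up from E# is D## (letter D, 11 semitones up).
A minor third down from D## is B## (letter B, 3 semitones down).

B##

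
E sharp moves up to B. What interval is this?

Counting letters E–F–G–A–B gives a fifth.
E#→B = 6 semitones, 1 narrower than the perfect fifth (7), so diminished.

diminished fifth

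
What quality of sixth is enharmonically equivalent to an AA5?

major

A doubly augmented fifth spans 9 semitones.
A sixth spanning 9 semitones is major (the major sixth is 9).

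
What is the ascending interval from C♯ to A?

minor sixth

Counting letters C–D–E–F–G–A gives a sixth.
C#→A = 8 semitones, 1 narrower than the major sixth (9), so minor.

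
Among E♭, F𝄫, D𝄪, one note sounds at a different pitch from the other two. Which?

In 12-tone equal temperament, enharmonic equivalents share a pitch class. Eb is pitch class 3; Fbb is pitch class 3; D## is pitch class 4.
Eb and Fbb share pitch class 3, while D## is pitch class 4.

D##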